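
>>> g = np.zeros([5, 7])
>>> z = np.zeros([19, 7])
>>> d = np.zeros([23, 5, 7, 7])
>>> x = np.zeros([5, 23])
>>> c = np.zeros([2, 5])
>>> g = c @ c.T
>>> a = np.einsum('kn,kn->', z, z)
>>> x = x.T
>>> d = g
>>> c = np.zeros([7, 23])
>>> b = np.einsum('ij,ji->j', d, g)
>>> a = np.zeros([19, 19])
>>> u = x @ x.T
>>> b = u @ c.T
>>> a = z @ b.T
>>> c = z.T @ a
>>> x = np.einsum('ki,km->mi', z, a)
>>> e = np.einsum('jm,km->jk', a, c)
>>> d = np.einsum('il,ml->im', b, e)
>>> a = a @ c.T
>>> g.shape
(2, 2)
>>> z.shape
(19, 7)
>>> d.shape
(23, 19)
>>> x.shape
(23, 7)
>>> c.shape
(7, 23)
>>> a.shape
(19, 7)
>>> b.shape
(23, 7)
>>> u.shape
(23, 23)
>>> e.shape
(19, 7)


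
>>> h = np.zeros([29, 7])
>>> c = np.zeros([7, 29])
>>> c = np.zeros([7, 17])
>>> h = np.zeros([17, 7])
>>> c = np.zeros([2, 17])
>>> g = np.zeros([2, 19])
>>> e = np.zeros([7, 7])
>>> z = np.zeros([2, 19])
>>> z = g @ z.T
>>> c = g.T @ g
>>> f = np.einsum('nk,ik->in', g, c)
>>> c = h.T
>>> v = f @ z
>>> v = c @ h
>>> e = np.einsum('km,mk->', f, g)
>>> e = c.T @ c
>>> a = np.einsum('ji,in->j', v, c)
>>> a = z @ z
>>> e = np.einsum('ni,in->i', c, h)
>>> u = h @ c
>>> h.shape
(17, 7)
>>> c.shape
(7, 17)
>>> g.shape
(2, 19)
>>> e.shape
(17,)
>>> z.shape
(2, 2)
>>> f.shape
(19, 2)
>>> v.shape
(7, 7)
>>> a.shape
(2, 2)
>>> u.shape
(17, 17)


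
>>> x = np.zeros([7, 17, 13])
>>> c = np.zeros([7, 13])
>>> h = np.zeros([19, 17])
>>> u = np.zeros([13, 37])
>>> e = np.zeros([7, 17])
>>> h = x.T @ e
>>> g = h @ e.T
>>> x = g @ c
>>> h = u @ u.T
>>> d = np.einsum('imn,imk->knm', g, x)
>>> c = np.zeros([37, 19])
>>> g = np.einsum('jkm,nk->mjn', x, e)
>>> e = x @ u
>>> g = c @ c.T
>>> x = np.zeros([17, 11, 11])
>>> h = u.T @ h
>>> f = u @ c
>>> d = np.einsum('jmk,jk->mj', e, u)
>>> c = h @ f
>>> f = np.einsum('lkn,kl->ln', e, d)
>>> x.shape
(17, 11, 11)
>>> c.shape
(37, 19)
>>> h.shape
(37, 13)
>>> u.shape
(13, 37)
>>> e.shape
(13, 17, 37)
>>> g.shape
(37, 37)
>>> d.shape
(17, 13)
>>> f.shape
(13, 37)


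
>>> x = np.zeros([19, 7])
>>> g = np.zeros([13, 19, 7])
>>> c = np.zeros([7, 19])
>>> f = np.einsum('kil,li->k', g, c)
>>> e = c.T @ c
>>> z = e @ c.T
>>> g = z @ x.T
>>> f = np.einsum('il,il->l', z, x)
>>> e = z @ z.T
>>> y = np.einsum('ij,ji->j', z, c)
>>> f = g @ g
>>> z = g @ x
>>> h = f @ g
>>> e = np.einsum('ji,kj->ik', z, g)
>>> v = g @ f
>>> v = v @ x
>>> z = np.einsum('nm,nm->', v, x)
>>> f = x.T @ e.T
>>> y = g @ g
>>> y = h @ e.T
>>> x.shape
(19, 7)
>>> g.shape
(19, 19)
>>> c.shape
(7, 19)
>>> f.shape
(7, 7)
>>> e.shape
(7, 19)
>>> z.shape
()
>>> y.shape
(19, 7)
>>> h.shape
(19, 19)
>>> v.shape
(19, 7)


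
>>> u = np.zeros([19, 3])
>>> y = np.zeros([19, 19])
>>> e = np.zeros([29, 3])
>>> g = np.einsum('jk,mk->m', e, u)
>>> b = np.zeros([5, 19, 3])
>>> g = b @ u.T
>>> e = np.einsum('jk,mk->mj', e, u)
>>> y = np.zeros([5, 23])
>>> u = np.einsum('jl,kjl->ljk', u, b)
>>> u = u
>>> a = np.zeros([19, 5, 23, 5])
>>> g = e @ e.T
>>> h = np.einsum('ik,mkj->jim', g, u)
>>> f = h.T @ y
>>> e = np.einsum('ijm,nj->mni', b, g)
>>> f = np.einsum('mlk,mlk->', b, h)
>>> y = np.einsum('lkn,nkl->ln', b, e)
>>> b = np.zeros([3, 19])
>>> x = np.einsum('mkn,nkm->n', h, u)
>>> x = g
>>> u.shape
(3, 19, 5)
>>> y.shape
(5, 3)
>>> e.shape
(3, 19, 5)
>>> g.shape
(19, 19)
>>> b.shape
(3, 19)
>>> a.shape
(19, 5, 23, 5)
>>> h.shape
(5, 19, 3)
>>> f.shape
()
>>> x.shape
(19, 19)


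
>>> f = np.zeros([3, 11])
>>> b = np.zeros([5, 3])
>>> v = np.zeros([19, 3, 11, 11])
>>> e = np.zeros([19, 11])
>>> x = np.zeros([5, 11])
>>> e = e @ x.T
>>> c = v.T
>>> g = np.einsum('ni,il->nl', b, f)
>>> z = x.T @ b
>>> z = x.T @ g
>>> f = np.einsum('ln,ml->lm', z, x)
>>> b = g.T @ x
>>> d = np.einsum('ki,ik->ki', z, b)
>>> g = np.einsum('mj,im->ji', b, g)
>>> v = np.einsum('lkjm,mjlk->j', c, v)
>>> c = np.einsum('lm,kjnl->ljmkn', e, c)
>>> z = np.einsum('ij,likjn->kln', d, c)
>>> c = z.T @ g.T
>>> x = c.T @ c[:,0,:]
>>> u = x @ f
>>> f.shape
(11, 5)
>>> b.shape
(11, 11)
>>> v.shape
(3,)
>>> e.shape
(19, 5)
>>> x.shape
(11, 19, 11)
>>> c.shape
(3, 19, 11)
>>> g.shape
(11, 5)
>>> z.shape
(5, 19, 3)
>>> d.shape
(11, 11)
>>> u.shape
(11, 19, 5)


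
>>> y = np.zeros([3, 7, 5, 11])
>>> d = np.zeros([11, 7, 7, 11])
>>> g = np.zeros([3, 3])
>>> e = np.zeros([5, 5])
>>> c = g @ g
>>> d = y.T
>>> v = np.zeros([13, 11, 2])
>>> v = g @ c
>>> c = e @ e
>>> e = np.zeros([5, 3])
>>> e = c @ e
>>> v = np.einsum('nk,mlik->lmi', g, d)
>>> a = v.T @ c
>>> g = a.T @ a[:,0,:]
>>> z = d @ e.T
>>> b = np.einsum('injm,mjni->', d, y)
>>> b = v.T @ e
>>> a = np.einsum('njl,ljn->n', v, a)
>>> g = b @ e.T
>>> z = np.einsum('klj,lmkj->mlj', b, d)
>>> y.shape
(3, 7, 5, 11)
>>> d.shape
(11, 5, 7, 3)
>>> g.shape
(7, 11, 5)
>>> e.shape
(5, 3)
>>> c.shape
(5, 5)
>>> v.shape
(5, 11, 7)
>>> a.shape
(5,)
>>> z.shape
(5, 11, 3)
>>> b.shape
(7, 11, 3)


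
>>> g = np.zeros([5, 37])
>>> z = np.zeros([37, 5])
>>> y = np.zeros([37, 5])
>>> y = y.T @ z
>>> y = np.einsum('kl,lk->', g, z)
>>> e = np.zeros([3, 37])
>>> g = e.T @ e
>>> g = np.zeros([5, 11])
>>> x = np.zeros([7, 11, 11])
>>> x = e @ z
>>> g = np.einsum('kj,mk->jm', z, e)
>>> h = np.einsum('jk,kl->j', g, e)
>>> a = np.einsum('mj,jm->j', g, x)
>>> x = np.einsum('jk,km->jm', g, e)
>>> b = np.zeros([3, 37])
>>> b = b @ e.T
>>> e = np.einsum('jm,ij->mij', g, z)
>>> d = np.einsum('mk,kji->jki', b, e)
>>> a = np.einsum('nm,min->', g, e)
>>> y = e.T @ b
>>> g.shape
(5, 3)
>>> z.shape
(37, 5)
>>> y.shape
(5, 37, 3)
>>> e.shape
(3, 37, 5)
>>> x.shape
(5, 37)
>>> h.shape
(5,)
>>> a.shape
()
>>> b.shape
(3, 3)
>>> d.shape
(37, 3, 5)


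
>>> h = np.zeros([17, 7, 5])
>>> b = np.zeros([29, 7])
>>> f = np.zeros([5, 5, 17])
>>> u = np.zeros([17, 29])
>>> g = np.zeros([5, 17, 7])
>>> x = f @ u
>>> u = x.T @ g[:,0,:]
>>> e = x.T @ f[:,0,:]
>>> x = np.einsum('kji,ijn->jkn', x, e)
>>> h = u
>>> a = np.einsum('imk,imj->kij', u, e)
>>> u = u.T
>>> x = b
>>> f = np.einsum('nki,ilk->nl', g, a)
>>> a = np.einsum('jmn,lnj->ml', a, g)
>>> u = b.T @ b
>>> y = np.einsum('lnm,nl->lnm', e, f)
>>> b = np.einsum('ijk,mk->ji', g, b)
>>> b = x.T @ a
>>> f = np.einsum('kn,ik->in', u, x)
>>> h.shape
(29, 5, 7)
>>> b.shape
(7, 5)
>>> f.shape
(29, 7)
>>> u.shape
(7, 7)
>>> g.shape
(5, 17, 7)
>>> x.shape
(29, 7)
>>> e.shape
(29, 5, 17)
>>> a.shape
(29, 5)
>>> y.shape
(29, 5, 17)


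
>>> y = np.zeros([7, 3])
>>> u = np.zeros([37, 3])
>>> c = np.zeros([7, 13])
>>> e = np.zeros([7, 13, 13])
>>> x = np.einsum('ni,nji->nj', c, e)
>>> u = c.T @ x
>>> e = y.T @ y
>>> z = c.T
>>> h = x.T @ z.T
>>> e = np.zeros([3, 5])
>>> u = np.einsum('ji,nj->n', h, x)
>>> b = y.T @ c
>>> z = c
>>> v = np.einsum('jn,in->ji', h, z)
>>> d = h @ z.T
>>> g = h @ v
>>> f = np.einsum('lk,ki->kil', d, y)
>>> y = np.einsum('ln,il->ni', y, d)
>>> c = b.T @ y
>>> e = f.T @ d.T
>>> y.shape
(3, 13)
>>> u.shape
(7,)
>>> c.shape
(13, 13)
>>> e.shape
(13, 3, 13)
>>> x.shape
(7, 13)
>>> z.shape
(7, 13)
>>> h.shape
(13, 13)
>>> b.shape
(3, 13)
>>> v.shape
(13, 7)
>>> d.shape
(13, 7)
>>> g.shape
(13, 7)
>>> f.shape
(7, 3, 13)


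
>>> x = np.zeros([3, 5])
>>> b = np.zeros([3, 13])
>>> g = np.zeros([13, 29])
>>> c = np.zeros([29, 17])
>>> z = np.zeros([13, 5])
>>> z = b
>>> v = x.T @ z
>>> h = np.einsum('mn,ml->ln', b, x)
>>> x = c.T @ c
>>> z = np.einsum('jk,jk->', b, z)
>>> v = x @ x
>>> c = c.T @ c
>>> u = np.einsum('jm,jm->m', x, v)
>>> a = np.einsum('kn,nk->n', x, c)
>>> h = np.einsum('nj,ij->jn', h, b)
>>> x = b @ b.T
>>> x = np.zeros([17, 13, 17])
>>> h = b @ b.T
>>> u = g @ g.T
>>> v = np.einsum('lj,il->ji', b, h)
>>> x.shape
(17, 13, 17)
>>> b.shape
(3, 13)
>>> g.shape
(13, 29)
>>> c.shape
(17, 17)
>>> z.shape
()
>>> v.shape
(13, 3)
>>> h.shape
(3, 3)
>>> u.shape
(13, 13)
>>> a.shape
(17,)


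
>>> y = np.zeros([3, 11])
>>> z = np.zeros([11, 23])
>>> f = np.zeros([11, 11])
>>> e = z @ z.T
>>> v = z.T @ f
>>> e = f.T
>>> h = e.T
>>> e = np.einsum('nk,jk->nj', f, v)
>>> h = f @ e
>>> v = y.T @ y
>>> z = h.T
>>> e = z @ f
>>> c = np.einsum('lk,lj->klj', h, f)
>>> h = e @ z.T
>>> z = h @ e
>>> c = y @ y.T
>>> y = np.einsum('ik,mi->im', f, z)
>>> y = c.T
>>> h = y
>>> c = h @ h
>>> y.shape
(3, 3)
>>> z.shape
(23, 11)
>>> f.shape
(11, 11)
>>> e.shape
(23, 11)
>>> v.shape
(11, 11)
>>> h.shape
(3, 3)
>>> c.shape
(3, 3)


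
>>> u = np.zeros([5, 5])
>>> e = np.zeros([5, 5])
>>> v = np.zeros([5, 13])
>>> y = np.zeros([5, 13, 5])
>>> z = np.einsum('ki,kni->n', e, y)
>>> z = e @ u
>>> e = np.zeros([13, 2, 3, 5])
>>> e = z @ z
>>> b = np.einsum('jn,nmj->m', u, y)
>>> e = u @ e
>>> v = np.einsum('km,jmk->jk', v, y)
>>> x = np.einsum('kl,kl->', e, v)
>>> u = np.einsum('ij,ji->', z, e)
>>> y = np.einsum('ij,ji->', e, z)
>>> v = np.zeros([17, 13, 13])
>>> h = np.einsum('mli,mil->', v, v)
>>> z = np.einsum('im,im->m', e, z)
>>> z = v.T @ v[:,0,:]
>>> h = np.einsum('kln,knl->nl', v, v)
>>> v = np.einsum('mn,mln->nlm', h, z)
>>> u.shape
()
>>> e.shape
(5, 5)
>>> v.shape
(13, 13, 13)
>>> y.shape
()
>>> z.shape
(13, 13, 13)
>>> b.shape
(13,)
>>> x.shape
()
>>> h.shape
(13, 13)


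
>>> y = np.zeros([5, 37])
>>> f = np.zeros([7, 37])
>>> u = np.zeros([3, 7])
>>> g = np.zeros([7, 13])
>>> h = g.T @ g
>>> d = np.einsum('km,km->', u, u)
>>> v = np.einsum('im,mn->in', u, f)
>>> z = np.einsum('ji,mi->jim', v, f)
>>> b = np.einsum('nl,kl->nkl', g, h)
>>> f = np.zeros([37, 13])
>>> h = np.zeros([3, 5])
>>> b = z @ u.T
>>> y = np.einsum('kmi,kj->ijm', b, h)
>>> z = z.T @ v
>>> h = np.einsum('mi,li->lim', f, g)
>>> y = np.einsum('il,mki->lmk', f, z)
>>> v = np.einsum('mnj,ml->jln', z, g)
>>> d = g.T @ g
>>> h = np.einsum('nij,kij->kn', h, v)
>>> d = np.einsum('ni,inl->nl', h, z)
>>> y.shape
(13, 7, 37)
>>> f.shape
(37, 13)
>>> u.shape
(3, 7)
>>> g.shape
(7, 13)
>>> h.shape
(37, 7)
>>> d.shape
(37, 37)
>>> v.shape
(37, 13, 37)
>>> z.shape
(7, 37, 37)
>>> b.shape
(3, 37, 3)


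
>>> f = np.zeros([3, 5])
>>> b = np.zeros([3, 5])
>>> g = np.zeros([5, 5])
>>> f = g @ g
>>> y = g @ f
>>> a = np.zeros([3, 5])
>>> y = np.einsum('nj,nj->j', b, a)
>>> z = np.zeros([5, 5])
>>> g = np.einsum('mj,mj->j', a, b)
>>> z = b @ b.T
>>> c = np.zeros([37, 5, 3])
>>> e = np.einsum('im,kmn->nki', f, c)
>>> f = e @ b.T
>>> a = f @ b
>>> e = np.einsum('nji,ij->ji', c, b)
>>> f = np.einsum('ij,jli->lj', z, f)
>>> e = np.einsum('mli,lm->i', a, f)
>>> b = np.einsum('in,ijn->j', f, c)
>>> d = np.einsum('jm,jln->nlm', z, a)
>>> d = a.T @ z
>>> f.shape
(37, 3)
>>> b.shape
(5,)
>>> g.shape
(5,)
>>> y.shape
(5,)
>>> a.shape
(3, 37, 5)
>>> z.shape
(3, 3)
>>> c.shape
(37, 5, 3)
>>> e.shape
(5,)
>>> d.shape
(5, 37, 3)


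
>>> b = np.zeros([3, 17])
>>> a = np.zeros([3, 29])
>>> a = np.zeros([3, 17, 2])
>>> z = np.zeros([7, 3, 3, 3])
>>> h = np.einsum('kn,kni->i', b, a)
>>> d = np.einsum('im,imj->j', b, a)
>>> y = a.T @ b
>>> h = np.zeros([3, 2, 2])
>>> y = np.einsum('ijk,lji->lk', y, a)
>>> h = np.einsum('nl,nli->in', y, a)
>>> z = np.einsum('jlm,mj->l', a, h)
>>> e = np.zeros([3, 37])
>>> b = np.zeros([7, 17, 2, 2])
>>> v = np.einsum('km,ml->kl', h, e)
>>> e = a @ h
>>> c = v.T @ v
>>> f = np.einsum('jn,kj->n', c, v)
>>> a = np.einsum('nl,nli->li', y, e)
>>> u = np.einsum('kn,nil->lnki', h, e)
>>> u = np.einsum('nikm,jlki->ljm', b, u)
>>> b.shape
(7, 17, 2, 2)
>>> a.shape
(17, 3)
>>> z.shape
(17,)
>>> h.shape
(2, 3)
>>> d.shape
(2,)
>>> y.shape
(3, 17)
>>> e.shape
(3, 17, 3)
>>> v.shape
(2, 37)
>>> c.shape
(37, 37)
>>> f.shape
(37,)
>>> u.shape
(3, 3, 2)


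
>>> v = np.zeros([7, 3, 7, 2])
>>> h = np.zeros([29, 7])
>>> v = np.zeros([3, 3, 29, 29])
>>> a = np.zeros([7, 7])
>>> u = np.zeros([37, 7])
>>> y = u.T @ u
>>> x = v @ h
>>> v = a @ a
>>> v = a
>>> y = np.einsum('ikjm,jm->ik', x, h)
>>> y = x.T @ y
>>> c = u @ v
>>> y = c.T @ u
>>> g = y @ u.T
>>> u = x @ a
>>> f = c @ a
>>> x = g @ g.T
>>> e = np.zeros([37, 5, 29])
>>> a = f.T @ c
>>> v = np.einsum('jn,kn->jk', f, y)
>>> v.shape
(37, 7)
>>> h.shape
(29, 7)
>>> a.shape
(7, 7)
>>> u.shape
(3, 3, 29, 7)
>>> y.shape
(7, 7)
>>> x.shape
(7, 7)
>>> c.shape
(37, 7)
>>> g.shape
(7, 37)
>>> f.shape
(37, 7)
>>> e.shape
(37, 5, 29)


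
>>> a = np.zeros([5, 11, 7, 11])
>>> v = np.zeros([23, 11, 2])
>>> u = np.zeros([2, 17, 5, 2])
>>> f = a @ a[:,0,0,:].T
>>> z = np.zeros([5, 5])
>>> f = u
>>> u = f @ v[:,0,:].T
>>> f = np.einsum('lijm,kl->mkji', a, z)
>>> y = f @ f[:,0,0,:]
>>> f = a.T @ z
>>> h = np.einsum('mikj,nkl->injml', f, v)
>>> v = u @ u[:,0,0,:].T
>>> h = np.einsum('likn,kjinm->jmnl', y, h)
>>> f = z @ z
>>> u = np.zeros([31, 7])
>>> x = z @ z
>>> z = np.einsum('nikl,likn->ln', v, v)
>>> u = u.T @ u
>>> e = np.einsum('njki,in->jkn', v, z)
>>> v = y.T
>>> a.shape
(5, 11, 7, 11)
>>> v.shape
(11, 7, 5, 11)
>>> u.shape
(7, 7)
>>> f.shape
(5, 5)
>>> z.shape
(2, 2)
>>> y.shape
(11, 5, 7, 11)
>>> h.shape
(23, 2, 11, 11)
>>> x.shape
(5, 5)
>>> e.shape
(17, 5, 2)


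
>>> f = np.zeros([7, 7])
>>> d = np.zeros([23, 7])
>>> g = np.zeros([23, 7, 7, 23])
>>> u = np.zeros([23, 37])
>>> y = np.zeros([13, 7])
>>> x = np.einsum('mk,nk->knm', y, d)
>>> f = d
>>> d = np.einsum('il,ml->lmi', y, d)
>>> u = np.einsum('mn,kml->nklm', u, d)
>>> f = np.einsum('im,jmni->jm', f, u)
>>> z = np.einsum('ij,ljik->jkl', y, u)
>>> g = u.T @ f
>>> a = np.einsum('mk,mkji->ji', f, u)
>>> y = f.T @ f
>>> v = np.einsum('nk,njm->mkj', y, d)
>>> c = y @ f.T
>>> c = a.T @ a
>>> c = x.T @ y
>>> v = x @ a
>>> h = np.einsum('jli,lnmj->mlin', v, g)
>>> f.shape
(37, 7)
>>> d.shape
(7, 23, 13)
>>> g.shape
(23, 13, 7, 7)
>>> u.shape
(37, 7, 13, 23)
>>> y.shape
(7, 7)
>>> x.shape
(7, 23, 13)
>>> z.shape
(7, 23, 37)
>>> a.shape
(13, 23)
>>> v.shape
(7, 23, 23)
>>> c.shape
(13, 23, 7)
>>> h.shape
(7, 23, 23, 13)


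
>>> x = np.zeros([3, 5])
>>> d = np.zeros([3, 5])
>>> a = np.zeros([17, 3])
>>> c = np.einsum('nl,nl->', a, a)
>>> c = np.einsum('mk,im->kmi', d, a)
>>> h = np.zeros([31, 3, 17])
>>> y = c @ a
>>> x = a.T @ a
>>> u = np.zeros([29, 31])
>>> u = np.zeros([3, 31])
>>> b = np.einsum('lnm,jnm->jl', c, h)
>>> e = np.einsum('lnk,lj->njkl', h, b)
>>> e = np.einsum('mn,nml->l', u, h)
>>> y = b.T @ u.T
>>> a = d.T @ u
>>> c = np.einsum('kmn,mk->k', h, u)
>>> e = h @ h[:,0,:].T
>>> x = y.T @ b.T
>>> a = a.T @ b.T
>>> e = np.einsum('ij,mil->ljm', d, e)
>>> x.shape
(3, 31)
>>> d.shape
(3, 5)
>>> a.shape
(31, 31)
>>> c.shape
(31,)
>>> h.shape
(31, 3, 17)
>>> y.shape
(5, 3)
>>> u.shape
(3, 31)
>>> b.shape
(31, 5)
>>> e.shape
(31, 5, 31)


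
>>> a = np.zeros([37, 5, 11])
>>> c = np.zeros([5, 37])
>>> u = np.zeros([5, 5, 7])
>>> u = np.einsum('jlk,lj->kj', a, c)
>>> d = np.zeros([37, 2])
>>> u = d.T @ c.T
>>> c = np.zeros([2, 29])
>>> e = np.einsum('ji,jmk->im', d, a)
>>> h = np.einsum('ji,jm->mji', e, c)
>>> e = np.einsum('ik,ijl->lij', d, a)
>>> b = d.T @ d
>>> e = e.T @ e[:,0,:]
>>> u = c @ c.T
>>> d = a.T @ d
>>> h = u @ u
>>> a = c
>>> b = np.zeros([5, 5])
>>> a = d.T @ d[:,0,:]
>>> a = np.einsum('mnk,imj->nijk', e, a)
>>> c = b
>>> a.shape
(37, 2, 2, 5)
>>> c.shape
(5, 5)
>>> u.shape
(2, 2)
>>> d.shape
(11, 5, 2)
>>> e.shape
(5, 37, 5)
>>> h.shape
(2, 2)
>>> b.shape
(5, 5)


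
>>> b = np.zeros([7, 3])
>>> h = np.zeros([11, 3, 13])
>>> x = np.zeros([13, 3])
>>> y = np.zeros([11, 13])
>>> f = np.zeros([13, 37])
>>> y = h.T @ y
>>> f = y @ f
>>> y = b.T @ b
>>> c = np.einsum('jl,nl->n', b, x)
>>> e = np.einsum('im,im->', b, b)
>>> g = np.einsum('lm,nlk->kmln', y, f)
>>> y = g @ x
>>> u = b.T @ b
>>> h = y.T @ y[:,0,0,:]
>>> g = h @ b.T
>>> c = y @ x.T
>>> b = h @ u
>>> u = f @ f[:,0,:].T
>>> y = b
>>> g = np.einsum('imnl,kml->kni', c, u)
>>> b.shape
(3, 3, 3, 3)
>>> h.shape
(3, 3, 3, 3)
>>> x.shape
(13, 3)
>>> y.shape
(3, 3, 3, 3)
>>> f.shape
(13, 3, 37)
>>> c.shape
(37, 3, 3, 13)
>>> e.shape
()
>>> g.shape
(13, 3, 37)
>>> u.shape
(13, 3, 13)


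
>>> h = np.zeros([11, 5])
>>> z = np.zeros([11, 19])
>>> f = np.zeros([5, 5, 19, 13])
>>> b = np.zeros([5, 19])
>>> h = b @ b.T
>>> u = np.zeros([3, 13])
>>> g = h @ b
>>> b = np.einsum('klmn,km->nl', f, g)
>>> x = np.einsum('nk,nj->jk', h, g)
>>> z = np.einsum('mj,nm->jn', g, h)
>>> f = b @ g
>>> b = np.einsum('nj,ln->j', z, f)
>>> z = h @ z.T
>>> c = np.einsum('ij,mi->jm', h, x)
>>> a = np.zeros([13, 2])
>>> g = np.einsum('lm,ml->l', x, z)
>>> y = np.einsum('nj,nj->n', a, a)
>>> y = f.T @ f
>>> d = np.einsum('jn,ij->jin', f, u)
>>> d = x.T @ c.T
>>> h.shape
(5, 5)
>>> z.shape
(5, 19)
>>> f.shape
(13, 19)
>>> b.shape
(5,)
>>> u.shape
(3, 13)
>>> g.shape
(19,)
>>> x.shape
(19, 5)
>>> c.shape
(5, 19)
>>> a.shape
(13, 2)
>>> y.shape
(19, 19)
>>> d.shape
(5, 5)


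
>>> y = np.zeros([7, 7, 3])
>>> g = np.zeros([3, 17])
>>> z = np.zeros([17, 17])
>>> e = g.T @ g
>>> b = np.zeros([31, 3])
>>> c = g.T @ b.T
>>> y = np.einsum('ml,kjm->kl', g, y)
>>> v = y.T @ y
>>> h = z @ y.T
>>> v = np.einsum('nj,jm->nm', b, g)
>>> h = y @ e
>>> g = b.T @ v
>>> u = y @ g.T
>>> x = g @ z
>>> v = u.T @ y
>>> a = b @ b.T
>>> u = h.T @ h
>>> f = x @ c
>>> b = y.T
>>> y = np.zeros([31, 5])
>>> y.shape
(31, 5)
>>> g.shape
(3, 17)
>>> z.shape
(17, 17)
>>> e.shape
(17, 17)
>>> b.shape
(17, 7)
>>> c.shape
(17, 31)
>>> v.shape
(3, 17)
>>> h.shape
(7, 17)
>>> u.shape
(17, 17)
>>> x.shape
(3, 17)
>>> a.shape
(31, 31)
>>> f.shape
(3, 31)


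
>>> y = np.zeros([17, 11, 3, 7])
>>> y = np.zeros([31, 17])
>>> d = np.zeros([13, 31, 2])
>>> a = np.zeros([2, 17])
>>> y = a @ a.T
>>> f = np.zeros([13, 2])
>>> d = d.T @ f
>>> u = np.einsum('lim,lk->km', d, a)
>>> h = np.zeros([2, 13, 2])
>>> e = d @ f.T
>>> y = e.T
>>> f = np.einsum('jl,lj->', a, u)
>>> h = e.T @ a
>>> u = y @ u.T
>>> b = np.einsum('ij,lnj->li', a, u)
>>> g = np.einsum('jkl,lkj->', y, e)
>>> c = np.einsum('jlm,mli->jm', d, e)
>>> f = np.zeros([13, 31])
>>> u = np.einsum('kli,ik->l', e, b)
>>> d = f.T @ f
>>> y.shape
(13, 31, 2)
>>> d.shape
(31, 31)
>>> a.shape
(2, 17)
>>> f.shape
(13, 31)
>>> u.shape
(31,)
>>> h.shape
(13, 31, 17)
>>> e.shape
(2, 31, 13)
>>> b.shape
(13, 2)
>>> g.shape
()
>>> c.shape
(2, 2)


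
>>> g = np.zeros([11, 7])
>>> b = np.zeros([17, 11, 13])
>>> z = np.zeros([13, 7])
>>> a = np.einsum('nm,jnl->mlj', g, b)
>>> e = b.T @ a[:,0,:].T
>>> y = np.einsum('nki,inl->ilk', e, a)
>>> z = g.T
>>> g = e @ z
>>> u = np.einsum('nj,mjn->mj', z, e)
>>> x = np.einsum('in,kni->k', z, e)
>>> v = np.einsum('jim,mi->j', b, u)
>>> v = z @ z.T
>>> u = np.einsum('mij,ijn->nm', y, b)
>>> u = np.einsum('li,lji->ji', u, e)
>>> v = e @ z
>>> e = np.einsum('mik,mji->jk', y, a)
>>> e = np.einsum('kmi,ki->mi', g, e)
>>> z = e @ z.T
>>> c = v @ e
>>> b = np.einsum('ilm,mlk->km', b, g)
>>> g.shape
(13, 11, 11)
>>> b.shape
(11, 13)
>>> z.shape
(11, 7)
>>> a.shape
(7, 13, 17)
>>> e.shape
(11, 11)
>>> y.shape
(7, 17, 11)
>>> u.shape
(11, 7)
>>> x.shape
(13,)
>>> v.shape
(13, 11, 11)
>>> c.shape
(13, 11, 11)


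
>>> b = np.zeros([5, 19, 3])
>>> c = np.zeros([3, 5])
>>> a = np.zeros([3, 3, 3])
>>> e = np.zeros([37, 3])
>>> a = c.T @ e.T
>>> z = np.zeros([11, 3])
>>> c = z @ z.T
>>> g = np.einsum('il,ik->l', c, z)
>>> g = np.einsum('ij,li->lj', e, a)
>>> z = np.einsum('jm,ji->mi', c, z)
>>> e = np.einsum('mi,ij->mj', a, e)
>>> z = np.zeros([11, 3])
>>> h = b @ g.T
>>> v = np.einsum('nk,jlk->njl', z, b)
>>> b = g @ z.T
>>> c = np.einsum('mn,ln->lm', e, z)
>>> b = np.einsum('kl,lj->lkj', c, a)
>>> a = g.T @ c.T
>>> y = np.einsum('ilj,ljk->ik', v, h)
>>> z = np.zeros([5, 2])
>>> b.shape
(5, 11, 37)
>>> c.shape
(11, 5)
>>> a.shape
(3, 11)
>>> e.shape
(5, 3)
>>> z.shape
(5, 2)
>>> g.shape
(5, 3)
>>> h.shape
(5, 19, 5)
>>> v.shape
(11, 5, 19)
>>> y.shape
(11, 5)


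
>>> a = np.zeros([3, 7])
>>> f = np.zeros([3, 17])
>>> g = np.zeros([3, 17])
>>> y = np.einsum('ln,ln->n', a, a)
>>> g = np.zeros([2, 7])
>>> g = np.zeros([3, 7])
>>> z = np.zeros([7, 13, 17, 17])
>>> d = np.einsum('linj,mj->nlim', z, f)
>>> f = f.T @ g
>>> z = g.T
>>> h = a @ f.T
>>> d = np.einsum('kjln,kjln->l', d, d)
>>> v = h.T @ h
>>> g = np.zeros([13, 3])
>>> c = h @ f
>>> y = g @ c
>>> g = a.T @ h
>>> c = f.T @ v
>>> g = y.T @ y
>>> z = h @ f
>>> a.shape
(3, 7)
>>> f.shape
(17, 7)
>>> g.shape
(7, 7)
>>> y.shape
(13, 7)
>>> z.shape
(3, 7)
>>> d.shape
(13,)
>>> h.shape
(3, 17)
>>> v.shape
(17, 17)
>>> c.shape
(7, 17)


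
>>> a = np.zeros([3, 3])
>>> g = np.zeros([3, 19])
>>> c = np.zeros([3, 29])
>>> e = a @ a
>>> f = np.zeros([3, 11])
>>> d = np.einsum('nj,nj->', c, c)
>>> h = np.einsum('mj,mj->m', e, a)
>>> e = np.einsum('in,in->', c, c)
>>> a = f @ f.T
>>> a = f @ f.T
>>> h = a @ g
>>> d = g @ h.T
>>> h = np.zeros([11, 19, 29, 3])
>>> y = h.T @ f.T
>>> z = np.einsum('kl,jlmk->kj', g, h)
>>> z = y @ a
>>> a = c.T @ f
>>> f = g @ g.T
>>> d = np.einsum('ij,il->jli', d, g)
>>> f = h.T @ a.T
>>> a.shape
(29, 11)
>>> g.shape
(3, 19)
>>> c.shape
(3, 29)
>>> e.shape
()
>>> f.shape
(3, 29, 19, 29)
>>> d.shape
(3, 19, 3)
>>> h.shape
(11, 19, 29, 3)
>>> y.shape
(3, 29, 19, 3)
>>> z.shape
(3, 29, 19, 3)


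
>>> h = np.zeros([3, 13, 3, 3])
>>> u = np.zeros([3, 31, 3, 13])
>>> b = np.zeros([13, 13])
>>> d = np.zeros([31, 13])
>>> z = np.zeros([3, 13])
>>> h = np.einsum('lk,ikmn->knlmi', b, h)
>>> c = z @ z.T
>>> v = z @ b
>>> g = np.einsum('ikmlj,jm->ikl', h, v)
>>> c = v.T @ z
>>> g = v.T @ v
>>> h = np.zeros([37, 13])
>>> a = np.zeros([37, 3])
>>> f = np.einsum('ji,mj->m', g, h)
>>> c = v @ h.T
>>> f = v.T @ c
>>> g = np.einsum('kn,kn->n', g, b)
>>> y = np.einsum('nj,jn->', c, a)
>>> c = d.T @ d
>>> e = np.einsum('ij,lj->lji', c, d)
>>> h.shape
(37, 13)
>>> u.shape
(3, 31, 3, 13)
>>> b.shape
(13, 13)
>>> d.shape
(31, 13)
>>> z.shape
(3, 13)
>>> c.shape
(13, 13)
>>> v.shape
(3, 13)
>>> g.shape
(13,)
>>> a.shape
(37, 3)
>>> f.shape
(13, 37)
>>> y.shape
()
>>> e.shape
(31, 13, 13)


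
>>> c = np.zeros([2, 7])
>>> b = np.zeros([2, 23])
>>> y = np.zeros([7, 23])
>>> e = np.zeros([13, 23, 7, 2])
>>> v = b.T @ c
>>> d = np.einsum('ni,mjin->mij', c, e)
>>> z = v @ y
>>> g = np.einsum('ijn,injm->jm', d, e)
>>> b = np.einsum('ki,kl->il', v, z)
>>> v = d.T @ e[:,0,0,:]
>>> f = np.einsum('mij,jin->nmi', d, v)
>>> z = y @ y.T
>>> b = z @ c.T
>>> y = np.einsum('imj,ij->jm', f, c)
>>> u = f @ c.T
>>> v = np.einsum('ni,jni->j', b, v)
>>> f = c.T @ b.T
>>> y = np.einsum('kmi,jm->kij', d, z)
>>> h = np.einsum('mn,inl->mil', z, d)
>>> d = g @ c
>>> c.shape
(2, 7)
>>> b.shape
(7, 2)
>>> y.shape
(13, 23, 7)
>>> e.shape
(13, 23, 7, 2)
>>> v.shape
(23,)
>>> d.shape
(7, 7)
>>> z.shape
(7, 7)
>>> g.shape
(7, 2)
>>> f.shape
(7, 7)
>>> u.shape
(2, 13, 2)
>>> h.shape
(7, 13, 23)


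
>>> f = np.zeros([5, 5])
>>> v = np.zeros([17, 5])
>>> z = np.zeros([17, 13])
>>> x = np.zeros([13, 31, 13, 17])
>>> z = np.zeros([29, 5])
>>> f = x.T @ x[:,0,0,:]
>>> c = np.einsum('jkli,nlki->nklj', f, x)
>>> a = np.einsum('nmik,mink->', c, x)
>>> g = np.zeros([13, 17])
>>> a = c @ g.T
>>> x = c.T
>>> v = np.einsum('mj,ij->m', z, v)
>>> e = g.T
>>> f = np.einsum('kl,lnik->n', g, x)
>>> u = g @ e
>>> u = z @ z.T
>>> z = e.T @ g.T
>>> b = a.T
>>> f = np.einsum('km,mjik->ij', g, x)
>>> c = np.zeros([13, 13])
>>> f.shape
(13, 31)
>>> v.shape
(29,)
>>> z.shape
(13, 13)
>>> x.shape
(17, 31, 13, 13)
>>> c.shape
(13, 13)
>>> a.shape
(13, 13, 31, 13)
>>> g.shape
(13, 17)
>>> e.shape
(17, 13)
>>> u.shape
(29, 29)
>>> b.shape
(13, 31, 13, 13)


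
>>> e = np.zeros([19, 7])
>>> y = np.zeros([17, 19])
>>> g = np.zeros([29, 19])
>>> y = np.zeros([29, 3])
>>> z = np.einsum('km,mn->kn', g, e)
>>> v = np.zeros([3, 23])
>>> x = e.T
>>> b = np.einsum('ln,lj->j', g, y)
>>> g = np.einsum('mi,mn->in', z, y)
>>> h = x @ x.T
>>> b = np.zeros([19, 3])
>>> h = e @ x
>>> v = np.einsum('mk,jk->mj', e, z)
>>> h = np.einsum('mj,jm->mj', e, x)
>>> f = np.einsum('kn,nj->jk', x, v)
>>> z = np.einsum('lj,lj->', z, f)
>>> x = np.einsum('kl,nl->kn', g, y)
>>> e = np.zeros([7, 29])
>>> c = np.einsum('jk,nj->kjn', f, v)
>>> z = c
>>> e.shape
(7, 29)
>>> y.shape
(29, 3)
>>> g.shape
(7, 3)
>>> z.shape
(7, 29, 19)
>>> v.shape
(19, 29)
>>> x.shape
(7, 29)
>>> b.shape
(19, 3)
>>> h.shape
(19, 7)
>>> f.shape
(29, 7)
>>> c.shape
(7, 29, 19)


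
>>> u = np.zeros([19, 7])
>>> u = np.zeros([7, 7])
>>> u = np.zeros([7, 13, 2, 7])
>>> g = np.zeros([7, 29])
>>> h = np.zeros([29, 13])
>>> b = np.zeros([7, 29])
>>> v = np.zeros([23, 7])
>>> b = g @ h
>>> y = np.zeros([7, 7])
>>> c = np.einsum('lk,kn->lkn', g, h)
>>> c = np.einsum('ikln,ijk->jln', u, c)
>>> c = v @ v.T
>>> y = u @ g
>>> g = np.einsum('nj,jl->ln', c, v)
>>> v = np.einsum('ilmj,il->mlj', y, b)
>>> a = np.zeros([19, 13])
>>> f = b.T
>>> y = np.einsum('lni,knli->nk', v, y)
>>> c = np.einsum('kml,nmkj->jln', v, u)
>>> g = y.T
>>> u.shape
(7, 13, 2, 7)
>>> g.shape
(7, 13)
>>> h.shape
(29, 13)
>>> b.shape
(7, 13)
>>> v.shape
(2, 13, 29)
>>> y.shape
(13, 7)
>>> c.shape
(7, 29, 7)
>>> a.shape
(19, 13)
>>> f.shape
(13, 7)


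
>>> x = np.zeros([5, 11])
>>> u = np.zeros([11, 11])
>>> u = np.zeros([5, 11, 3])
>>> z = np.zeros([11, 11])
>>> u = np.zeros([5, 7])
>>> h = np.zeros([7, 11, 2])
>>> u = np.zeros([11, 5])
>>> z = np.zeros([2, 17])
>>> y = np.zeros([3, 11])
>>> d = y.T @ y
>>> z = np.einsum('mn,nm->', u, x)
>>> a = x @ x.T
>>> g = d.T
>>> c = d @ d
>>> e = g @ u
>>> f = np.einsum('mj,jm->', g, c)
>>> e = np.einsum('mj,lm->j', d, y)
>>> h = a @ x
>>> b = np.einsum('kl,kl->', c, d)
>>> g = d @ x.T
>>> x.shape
(5, 11)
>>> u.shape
(11, 5)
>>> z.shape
()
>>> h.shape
(5, 11)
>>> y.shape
(3, 11)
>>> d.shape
(11, 11)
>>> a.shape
(5, 5)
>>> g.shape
(11, 5)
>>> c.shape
(11, 11)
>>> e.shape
(11,)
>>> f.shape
()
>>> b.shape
()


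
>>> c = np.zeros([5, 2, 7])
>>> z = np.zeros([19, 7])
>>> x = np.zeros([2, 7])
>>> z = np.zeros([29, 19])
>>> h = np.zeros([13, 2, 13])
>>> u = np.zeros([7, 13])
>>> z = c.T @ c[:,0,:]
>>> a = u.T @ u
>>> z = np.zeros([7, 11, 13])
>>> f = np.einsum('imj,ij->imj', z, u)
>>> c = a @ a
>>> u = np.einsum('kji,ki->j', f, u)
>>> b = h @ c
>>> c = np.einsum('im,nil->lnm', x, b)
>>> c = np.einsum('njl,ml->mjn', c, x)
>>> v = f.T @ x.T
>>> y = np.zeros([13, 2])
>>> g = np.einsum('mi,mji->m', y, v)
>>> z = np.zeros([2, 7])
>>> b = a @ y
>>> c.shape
(2, 13, 13)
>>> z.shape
(2, 7)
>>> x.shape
(2, 7)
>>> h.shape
(13, 2, 13)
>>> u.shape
(11,)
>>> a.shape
(13, 13)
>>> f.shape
(7, 11, 13)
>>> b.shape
(13, 2)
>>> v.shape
(13, 11, 2)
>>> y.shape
(13, 2)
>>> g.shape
(13,)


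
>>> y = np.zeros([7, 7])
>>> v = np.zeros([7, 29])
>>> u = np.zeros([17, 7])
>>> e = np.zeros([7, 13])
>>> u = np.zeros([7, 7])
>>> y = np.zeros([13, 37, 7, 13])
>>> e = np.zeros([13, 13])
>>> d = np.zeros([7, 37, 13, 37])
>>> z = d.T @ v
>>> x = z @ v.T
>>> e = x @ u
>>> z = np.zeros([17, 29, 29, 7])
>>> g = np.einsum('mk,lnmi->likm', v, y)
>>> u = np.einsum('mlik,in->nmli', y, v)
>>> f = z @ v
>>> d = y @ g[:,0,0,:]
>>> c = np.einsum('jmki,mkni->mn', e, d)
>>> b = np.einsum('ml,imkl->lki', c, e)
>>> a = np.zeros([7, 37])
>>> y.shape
(13, 37, 7, 13)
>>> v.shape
(7, 29)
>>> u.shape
(29, 13, 37, 7)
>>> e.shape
(37, 13, 37, 7)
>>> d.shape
(13, 37, 7, 7)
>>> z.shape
(17, 29, 29, 7)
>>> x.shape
(37, 13, 37, 7)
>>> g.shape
(13, 13, 29, 7)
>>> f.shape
(17, 29, 29, 29)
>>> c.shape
(13, 7)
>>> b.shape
(7, 37, 37)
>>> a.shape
(7, 37)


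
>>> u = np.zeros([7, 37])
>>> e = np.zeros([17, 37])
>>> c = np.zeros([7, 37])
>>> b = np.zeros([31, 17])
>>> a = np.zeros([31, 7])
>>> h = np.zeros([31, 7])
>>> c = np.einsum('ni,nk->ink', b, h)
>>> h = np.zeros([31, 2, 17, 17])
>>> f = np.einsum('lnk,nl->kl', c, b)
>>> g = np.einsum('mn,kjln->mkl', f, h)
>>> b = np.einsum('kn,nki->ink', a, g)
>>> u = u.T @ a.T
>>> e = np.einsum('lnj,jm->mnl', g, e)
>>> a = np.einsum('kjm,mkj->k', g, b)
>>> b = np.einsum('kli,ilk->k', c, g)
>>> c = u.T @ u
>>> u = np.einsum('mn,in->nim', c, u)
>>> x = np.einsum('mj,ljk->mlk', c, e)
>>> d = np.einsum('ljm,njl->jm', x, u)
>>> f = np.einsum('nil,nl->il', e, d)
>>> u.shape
(31, 37, 31)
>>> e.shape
(37, 31, 7)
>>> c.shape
(31, 31)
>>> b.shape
(17,)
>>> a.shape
(7,)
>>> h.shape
(31, 2, 17, 17)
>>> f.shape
(31, 7)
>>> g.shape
(7, 31, 17)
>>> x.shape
(31, 37, 7)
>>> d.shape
(37, 7)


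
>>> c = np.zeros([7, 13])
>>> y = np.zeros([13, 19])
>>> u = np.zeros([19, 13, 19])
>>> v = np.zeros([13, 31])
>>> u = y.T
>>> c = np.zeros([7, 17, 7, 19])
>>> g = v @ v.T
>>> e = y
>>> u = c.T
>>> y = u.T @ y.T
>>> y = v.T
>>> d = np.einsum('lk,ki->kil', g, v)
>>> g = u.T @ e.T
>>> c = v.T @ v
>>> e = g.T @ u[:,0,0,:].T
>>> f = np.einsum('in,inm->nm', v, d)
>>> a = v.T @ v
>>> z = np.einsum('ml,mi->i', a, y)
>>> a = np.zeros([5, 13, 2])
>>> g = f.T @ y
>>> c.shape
(31, 31)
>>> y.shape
(31, 13)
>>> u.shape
(19, 7, 17, 7)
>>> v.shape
(13, 31)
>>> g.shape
(13, 13)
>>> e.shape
(13, 7, 17, 19)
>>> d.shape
(13, 31, 13)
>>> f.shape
(31, 13)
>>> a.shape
(5, 13, 2)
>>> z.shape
(13,)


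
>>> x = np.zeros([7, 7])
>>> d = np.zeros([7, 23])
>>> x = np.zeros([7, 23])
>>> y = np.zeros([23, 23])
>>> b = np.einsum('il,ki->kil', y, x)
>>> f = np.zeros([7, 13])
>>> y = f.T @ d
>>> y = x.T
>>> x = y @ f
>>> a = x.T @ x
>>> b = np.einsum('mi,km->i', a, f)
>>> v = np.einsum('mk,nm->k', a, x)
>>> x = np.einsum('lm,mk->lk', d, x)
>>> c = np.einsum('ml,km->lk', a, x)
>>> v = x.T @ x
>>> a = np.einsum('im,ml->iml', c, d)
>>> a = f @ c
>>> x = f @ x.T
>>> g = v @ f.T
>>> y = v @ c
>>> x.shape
(7, 7)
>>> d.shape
(7, 23)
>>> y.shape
(13, 7)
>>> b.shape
(13,)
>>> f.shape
(7, 13)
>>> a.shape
(7, 7)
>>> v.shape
(13, 13)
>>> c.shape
(13, 7)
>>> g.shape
(13, 7)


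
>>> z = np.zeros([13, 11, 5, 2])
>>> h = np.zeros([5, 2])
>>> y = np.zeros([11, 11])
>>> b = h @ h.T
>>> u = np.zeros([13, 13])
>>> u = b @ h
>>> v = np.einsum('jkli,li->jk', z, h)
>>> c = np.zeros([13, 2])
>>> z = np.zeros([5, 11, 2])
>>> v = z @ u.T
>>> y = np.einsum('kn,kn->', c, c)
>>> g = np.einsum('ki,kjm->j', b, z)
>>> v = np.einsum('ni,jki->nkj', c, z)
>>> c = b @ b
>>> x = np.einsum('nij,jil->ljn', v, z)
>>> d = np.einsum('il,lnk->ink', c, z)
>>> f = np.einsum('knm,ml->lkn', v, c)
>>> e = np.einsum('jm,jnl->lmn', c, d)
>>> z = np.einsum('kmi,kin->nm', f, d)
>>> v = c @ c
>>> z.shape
(2, 13)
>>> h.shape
(5, 2)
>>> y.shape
()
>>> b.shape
(5, 5)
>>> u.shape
(5, 2)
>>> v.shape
(5, 5)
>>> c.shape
(5, 5)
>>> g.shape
(11,)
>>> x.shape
(2, 5, 13)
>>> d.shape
(5, 11, 2)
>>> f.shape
(5, 13, 11)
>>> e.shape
(2, 5, 11)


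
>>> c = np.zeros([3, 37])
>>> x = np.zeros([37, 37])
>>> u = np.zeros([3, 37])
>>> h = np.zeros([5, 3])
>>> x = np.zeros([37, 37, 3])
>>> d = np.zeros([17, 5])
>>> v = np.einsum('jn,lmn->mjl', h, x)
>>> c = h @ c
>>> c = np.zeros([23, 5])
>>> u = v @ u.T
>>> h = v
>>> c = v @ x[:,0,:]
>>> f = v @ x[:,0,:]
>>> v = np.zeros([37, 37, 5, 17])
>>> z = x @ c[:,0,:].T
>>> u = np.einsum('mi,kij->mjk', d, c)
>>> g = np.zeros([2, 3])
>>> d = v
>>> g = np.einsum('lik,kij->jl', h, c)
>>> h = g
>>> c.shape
(37, 5, 3)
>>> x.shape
(37, 37, 3)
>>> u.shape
(17, 3, 37)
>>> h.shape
(3, 37)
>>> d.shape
(37, 37, 5, 17)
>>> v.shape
(37, 37, 5, 17)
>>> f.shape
(37, 5, 3)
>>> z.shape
(37, 37, 37)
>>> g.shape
(3, 37)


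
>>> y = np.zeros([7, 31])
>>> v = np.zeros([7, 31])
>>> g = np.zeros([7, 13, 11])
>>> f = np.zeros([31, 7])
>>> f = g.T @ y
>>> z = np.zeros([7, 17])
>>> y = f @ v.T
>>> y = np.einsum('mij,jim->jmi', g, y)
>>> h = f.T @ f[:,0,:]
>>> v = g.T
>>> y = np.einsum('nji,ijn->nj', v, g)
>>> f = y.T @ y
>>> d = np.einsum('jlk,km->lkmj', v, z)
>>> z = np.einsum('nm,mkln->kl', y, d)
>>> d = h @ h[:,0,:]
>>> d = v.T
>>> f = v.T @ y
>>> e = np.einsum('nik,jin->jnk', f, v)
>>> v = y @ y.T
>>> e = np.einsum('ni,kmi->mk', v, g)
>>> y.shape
(11, 13)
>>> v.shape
(11, 11)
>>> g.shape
(7, 13, 11)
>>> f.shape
(7, 13, 13)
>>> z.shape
(7, 17)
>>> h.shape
(31, 13, 31)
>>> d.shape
(7, 13, 11)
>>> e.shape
(13, 7)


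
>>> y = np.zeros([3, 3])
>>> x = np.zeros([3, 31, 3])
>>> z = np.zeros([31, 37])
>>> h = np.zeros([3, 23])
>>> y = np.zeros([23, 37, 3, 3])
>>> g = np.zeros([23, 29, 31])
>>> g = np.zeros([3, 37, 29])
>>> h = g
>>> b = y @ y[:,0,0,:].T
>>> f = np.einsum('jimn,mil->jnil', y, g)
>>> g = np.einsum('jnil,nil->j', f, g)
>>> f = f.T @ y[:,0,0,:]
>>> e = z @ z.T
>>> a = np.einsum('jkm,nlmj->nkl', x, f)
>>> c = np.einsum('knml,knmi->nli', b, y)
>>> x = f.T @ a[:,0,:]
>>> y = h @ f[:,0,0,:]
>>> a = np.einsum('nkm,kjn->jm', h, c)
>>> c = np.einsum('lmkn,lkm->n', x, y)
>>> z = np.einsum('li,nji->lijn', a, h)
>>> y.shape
(3, 37, 3)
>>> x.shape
(3, 3, 37, 37)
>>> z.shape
(23, 29, 37, 3)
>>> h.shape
(3, 37, 29)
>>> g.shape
(23,)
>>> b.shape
(23, 37, 3, 23)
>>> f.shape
(29, 37, 3, 3)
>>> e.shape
(31, 31)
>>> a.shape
(23, 29)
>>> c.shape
(37,)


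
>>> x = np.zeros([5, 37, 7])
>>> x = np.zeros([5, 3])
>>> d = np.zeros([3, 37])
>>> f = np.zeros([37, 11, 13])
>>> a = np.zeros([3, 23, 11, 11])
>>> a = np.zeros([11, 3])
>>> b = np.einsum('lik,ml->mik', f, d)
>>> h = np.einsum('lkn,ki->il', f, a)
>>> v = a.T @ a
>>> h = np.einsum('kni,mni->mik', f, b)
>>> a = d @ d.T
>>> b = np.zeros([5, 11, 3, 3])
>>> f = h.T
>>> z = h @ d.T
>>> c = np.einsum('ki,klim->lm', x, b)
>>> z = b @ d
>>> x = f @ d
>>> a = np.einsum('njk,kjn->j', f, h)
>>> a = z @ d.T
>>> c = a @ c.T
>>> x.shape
(37, 13, 37)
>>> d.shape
(3, 37)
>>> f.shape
(37, 13, 3)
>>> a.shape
(5, 11, 3, 3)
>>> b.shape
(5, 11, 3, 3)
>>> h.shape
(3, 13, 37)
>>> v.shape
(3, 3)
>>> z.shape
(5, 11, 3, 37)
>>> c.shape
(5, 11, 3, 11)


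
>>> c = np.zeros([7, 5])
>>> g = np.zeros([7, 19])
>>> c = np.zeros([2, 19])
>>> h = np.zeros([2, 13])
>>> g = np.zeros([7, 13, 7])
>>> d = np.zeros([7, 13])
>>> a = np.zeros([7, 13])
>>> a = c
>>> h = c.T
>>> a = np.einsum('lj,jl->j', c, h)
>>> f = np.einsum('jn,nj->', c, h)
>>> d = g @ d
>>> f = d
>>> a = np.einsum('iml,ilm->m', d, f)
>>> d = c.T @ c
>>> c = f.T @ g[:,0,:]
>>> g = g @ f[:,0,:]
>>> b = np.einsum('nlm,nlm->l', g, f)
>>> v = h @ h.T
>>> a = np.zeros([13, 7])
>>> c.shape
(13, 13, 7)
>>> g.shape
(7, 13, 13)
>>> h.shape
(19, 2)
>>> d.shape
(19, 19)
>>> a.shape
(13, 7)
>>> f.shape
(7, 13, 13)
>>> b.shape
(13,)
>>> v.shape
(19, 19)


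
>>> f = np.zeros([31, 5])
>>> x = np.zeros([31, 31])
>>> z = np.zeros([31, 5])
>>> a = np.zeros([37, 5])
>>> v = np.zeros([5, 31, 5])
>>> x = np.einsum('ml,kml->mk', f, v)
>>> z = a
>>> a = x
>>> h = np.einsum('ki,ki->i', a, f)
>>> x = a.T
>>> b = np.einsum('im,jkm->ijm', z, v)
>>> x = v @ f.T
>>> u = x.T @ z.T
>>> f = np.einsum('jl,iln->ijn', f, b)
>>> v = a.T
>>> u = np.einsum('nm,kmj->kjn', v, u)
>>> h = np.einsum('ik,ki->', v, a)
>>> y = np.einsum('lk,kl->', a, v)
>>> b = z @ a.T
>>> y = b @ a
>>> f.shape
(37, 31, 5)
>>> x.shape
(5, 31, 31)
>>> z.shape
(37, 5)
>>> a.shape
(31, 5)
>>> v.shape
(5, 31)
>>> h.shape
()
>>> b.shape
(37, 31)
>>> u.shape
(31, 37, 5)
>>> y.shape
(37, 5)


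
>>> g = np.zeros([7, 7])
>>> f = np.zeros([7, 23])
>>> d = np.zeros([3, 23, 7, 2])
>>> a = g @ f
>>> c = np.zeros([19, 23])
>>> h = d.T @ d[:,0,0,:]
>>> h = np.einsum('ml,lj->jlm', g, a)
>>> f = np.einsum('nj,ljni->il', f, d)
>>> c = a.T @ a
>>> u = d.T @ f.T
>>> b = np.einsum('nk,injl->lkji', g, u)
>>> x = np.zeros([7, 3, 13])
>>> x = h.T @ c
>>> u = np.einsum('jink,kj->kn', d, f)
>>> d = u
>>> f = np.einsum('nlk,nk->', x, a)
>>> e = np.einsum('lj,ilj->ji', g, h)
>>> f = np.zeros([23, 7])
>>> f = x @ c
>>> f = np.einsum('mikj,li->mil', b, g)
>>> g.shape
(7, 7)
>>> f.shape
(2, 7, 7)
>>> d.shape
(2, 7)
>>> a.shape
(7, 23)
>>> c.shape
(23, 23)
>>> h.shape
(23, 7, 7)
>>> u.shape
(2, 7)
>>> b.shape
(2, 7, 23, 2)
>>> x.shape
(7, 7, 23)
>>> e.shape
(7, 23)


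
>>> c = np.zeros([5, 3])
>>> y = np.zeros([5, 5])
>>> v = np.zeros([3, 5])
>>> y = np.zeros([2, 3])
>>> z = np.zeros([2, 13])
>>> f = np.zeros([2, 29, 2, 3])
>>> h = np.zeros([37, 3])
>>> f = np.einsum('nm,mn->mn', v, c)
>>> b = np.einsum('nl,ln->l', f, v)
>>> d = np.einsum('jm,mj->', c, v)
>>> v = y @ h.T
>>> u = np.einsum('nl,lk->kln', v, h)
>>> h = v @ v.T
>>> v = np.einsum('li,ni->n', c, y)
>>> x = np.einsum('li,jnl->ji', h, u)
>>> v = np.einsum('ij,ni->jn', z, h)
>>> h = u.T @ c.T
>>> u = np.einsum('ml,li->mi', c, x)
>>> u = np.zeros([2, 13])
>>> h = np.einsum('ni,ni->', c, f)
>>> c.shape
(5, 3)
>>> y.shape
(2, 3)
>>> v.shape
(13, 2)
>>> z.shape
(2, 13)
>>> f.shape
(5, 3)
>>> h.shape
()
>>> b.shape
(3,)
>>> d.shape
()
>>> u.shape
(2, 13)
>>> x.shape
(3, 2)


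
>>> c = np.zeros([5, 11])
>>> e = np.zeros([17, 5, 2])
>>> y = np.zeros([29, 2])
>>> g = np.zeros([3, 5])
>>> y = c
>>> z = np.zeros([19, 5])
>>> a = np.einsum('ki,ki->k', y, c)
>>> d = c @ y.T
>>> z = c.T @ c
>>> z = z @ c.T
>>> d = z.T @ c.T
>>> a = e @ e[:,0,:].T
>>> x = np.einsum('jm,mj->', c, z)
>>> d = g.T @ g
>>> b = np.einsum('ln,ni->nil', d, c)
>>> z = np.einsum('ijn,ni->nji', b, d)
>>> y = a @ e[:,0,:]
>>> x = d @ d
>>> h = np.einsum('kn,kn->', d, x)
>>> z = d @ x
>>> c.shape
(5, 11)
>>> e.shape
(17, 5, 2)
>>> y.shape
(17, 5, 2)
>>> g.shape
(3, 5)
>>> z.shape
(5, 5)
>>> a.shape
(17, 5, 17)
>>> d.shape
(5, 5)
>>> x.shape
(5, 5)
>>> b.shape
(5, 11, 5)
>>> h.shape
()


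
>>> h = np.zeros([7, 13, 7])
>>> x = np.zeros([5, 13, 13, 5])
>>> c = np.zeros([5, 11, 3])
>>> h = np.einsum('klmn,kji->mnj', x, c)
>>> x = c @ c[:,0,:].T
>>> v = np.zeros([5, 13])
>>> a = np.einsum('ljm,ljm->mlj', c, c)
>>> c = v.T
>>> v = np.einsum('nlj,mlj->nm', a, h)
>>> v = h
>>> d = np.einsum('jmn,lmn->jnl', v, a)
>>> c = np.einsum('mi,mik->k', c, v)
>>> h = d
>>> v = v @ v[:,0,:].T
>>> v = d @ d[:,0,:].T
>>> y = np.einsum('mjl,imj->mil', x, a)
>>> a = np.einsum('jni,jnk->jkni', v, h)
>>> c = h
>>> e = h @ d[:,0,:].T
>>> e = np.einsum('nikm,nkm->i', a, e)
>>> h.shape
(13, 11, 3)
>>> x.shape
(5, 11, 5)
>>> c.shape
(13, 11, 3)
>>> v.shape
(13, 11, 13)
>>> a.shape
(13, 3, 11, 13)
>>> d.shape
(13, 11, 3)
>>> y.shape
(5, 3, 5)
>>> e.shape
(3,)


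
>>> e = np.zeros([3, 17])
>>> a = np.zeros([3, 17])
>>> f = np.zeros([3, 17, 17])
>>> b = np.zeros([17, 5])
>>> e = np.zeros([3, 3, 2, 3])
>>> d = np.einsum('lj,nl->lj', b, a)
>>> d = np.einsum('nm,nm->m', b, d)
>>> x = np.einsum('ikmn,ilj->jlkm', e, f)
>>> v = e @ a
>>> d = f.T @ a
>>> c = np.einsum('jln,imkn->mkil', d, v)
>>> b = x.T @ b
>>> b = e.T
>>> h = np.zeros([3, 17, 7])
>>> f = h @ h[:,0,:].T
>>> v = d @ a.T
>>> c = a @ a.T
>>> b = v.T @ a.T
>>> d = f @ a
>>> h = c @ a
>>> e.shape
(3, 3, 2, 3)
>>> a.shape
(3, 17)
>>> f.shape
(3, 17, 3)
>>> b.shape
(3, 17, 3)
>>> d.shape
(3, 17, 17)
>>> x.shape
(17, 17, 3, 2)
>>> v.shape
(17, 17, 3)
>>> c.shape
(3, 3)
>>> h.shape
(3, 17)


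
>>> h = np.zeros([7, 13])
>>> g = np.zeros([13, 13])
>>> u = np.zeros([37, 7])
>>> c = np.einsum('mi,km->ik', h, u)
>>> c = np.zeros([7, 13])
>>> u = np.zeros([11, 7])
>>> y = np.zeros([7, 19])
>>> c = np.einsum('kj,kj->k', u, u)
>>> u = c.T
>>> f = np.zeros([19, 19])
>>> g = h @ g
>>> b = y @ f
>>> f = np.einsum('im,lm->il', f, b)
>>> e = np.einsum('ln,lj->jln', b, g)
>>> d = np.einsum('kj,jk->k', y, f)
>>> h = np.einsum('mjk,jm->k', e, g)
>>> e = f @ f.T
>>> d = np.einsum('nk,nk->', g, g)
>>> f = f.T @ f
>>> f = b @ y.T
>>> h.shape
(19,)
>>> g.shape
(7, 13)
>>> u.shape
(11,)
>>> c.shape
(11,)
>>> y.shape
(7, 19)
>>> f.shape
(7, 7)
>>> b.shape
(7, 19)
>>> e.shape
(19, 19)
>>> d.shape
()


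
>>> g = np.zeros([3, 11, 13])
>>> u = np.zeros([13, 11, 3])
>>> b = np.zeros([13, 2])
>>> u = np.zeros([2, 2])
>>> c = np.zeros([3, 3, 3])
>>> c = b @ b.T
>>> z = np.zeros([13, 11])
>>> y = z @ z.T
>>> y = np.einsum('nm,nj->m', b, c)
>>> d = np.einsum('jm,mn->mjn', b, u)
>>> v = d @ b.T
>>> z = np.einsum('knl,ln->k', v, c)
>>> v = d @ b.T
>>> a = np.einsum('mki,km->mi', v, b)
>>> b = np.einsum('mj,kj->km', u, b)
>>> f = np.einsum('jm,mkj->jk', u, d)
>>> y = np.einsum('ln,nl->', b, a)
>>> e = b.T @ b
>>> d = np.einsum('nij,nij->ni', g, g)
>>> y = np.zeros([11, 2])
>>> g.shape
(3, 11, 13)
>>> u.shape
(2, 2)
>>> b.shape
(13, 2)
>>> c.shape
(13, 13)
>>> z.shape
(2,)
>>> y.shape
(11, 2)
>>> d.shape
(3, 11)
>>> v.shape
(2, 13, 13)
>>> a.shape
(2, 13)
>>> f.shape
(2, 13)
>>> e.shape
(2, 2)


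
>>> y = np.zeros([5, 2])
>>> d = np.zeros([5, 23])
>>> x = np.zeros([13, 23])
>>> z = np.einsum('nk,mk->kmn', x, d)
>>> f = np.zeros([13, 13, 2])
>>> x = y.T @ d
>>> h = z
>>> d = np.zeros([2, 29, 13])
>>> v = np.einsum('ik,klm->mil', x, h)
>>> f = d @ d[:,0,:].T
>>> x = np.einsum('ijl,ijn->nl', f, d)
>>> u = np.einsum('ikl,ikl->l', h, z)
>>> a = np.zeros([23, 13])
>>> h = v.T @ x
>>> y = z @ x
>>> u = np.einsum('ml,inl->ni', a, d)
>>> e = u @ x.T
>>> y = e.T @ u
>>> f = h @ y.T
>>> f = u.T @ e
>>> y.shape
(13, 2)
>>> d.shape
(2, 29, 13)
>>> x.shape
(13, 2)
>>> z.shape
(23, 5, 13)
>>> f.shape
(2, 13)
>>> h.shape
(5, 2, 2)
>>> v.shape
(13, 2, 5)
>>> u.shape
(29, 2)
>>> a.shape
(23, 13)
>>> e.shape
(29, 13)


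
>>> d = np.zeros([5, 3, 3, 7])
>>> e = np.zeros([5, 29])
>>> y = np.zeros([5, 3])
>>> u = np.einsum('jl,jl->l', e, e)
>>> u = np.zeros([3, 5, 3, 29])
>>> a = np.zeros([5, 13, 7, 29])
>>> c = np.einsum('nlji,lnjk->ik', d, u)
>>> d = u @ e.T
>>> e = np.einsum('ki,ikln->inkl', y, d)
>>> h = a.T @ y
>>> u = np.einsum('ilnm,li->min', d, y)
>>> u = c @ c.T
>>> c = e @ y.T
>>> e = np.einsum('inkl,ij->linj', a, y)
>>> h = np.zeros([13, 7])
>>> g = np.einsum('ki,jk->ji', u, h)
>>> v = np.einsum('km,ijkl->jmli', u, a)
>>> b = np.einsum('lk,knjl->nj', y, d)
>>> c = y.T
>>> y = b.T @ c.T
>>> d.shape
(3, 5, 3, 5)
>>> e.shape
(29, 5, 13, 3)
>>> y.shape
(3, 3)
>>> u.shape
(7, 7)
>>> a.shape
(5, 13, 7, 29)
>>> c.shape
(3, 5)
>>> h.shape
(13, 7)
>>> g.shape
(13, 7)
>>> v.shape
(13, 7, 29, 5)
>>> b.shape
(5, 3)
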